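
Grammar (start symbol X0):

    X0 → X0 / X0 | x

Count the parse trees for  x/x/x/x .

Parse trees for x/x/x/x:
  [X0 [X0 x] / [X0 [X0 x] / [X0 [X0 x] / [X0 x]]]]
  [X0 [X0 x] / [X0 [X0 [X0 x] / [X0 x]] / [X0 x]]]
  [X0 [X0 [X0 x] / [X0 x]] / [X0 [X0 x] / [X0 x]]]
  [X0 [X0 [X0 x] / [X0 [X0 x] / [X0 x]]] / [X0 x]]
  [X0 [X0 [X0 [X0 x] / [X0 x]] / [X0 x]] / [X0 x]]

5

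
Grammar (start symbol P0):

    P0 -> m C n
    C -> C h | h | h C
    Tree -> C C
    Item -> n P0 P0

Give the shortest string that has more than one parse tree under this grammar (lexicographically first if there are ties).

m h h n

length 3: no string has ≥2 trees
length 4: m h h n has 2 parse trees

Two derivations of m h h n:
  P0 ⇒ m C n ⇒ m C h n ⇒ m h h n
  P0 ⇒ m C n ⇒ m h C n ⇒ m h h n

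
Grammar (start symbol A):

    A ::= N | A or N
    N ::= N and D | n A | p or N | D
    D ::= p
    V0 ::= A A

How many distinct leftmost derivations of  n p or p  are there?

Parse trees for n p or p:
  [A [N n [A [N p or [N [D p]]]]]]
  [A [N n [A [A [N [D p]]] or [N [D p]]]]]
  [A [A [N n [A [N [D p]]]]] or [N [D p]]]

3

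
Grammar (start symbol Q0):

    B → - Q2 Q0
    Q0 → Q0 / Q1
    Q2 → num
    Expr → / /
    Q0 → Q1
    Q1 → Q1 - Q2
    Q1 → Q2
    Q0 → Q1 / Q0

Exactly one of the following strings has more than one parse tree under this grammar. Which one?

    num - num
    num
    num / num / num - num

num / num / num - num

num - num: 1 tree
num: 1 tree
num / num / num - num: 4 trees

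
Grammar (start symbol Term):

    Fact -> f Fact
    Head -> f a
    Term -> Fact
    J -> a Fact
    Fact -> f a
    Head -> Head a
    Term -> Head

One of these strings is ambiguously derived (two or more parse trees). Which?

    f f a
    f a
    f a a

f f a: 1 tree
f a: 2 trees
f a a: 1 tree

f a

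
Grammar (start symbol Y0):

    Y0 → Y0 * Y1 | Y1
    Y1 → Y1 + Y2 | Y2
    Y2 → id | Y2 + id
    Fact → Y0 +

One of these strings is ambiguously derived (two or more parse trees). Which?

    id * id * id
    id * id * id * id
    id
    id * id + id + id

id * id + id + id

id * id * id: 1 tree
id * id * id * id: 1 tree
id: 1 tree
id * id + id + id: 4 trees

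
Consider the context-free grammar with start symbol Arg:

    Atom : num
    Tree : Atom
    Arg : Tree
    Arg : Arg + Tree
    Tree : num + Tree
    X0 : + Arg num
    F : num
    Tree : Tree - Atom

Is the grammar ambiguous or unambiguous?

Witness: num + num

Derivation 1: Arg ⇒ Tree ⇒ num + Tree ⇒ num + Atom ⇒ num + num
Derivation 2: Arg ⇒ Arg + Tree ⇒ Tree + Tree ⇒ Atom + Tree ⇒ num + Tree ⇒ num + Atom ⇒ num + num

Two distinct leftmost derivations for the same string.

Ambiguous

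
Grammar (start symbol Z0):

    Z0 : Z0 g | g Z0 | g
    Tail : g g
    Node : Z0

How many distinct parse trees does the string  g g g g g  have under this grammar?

Parse trees for g g g g g (showing first 6 of 16):
  [Z0 [Z0 [Z0 [Z0 [Z0 g] g] g] g] g]
  [Z0 [Z0 [Z0 [Z0 g [Z0 g]] g] g] g]
  [Z0 [Z0 [Z0 g [Z0 [Z0 g] g]] g] g]
  [Z0 [Z0 [Z0 g [Z0 g [Z0 g]]] g] g]
  [Z0 [Z0 g [Z0 [Z0 [Z0 g] g] g]] g]
  [Z0 [Z0 g [Z0 [Z0 g [Z0 g]] g]] g]

16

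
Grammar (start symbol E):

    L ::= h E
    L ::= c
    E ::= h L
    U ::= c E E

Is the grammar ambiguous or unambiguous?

Only E, L are reachable from E; ignoring the rest: Each reachable nonterminal has at most one production per leading terminal, and all productions are right-linear; the derivation is determined token-by-token.

Unambiguous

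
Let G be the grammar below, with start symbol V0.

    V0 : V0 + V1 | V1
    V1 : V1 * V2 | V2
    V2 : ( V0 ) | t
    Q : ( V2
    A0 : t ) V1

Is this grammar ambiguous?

Only V0, V1, V2 are reachable from V0; ignoring the rest: V0 → V0 + V1 | V1  ;  V1 → V1 * V2 | V2  — a left-associative chain with V2 at the bottom. Each string factors uniquely by precedence.

Unambiguous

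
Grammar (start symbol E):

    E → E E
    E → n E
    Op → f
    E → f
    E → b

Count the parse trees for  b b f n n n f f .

29

Parse trees for b b f n n n f f (showing first 6 of 29):
  [E [E b] [E [E b] [E [E f] [E [E n [E n [E n [E f]]]] [E f]]]]]
  [E [E b] [E [E b] [E [E f] [E n [E [E n [E n [E f]]] [E f]]]]]]
  [E [E b] [E [E b] [E [E f] [E n [E n [E [E n [E f]] [E f]]]]]]]
  [E [E b] [E [E b] [E [E f] [E n [E n [E n [E [E f] [E f]]]]]]]]
  [E [E b] [E [E b] [E [E [E f] [E n [E n [E n [E f]]]]] [E f]]]]
  [E [E b] [E [E [E b] [E f]] [E [E n [E n [E n [E f]]]] [E f]]]]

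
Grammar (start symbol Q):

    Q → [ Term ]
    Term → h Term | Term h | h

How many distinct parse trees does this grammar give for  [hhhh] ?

Parse trees for [hhhh]:
  [Q [ [Term h [Term h [Term h [Term h]]]] ]]
  [Q [ [Term h [Term h [Term [Term h] h]]] ]]
  [Q [ [Term h [Term [Term h [Term h]] h]] ]]
  [Q [ [Term h [Term [Term [Term h] h] h]] ]]
  [Q [ [Term [Term h [Term h [Term h]]] h] ]]
  [Q [ [Term [Term h [Term [Term h] h]] h] ]]
  [Q [ [Term [Term [Term h [Term h]] h] h] ]]
  [Q [ [Term [Term [Term [Term h] h] h] h] ]]

8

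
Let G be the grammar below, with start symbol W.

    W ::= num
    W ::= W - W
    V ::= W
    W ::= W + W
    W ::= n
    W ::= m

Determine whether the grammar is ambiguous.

Witness: m + m + m

Derivation 1: W ⇒ W + W ⇒ W + W + W ⇒ m + W + W ⇒ m + m + W ⇒ m + m + m
Derivation 2: W ⇒ W + W ⇒ m + W ⇒ m + W + W ⇒ m + m + W ⇒ m + m + m

Two distinct leftmost derivations for the same string.

Ambiguous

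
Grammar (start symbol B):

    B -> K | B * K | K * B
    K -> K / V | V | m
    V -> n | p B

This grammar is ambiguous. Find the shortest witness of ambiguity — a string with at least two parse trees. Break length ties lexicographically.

m * m

length 1: no string has ≥2 trees
length 2: no string has ≥2 trees
length 3: m * m has 2 parse trees

Two derivations of m * m:
  B ⇒ B * K ⇒ K * K ⇒ m * K ⇒ m * m
  B ⇒ K * B ⇒ m * B ⇒ m * K ⇒ m * m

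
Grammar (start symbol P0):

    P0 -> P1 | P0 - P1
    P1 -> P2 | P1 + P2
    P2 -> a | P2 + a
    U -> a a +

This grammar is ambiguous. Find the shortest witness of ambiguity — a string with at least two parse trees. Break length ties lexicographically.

a + a

length 1: no string has ≥2 trees
length 3: a + a has 2 parse trees

Two derivations of a + a:
  P0 ⇒ P1 ⇒ P2 ⇒ P2 + a ⇒ a + a
  P0 ⇒ P1 ⇒ P1 + P2 ⇒ P2 + P2 ⇒ a + P2 ⇒ a + a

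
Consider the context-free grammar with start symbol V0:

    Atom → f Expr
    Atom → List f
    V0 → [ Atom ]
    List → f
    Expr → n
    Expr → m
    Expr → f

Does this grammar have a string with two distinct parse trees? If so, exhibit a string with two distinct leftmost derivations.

Ambiguous

Witness: [ f f ]

Derivation 1: V0 ⇒ [ Atom ] ⇒ [ f Expr ] ⇒ [ f f ]
Derivation 2: V0 ⇒ [ Atom ] ⇒ [ List f ] ⇒ [ f f ]

Two distinct leftmost derivations for the same string.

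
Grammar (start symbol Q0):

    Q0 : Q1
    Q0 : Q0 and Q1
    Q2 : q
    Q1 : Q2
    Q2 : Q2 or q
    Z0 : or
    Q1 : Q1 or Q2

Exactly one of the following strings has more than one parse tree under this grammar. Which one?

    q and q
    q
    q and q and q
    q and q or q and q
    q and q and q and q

q and q or q and q

q and q: 1 tree
q: 1 tree
q and q and q: 1 tree
q and q or q and q: 2 trees
q and q and q and q: 1 tree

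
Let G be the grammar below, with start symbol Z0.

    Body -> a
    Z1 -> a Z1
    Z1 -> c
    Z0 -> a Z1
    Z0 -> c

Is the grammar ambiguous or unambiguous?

Unambiguous

(Body is unreachable from Z0, so its rules don't affect L(Z0).) Each reachable nonterminal has at most one production per leading terminal, and all productions are right-linear; the derivation is determined token-by-token.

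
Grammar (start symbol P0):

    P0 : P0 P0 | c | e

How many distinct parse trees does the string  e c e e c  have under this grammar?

Parse trees for e c e e c (showing first 6 of 14):
  [P0 [P0 e] [P0 [P0 c] [P0 [P0 e] [P0 [P0 e] [P0 c]]]]]
  [P0 [P0 e] [P0 [P0 c] [P0 [P0 [P0 e] [P0 e]] [P0 c]]]]
  [P0 [P0 e] [P0 [P0 [P0 c] [P0 e]] [P0 [P0 e] [P0 c]]]]
  [P0 [P0 e] [P0 [P0 [P0 c] [P0 [P0 e] [P0 e]]] [P0 c]]]
  [P0 [P0 e] [P0 [P0 [P0 [P0 c] [P0 e]] [P0 e]] [P0 c]]]
  [P0 [P0 [P0 e] [P0 c]] [P0 [P0 e] [P0 [P0 e] [P0 c]]]]

14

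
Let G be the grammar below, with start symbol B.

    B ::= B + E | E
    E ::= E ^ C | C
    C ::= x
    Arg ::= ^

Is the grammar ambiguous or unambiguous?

Only B, E, C are reachable from B; ignoring the rest: The grammar is stratified — B handles '+' (left-recursive), E handles '^', C atoms. Each operator has a fixed associativity and precedence level, so every string has one parse.

Unambiguous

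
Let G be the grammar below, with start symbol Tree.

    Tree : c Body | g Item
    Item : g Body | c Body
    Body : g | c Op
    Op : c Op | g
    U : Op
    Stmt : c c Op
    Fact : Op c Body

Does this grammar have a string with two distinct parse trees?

(U, Stmt, Fact are unreachable from Tree, so their rules don't affect L(Tree).) The reachable rules are right-linear with at most one rule per (nonterminal, next-terminal) pair. Each input token forces the next rule, so parsing is deterministic.

Unambiguous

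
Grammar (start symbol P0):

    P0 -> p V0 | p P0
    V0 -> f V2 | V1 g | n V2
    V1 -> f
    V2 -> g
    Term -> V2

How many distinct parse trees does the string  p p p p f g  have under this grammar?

2

Parse trees for p p p p f g:
  [P0 p [P0 p [P0 p [P0 p [V0 f [V2 g]]]]]]
  [P0 p [P0 p [P0 p [P0 p [V0 [V1 f] g]]]]]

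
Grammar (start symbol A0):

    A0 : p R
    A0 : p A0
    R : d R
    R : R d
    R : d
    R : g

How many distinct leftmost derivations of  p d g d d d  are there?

4

Parse trees for p d g d d d:
  [A0 p [R d [R [R [R [R g] d] d] d]]]
  [A0 p [R [R d [R [R [R g] d] d]] d]]
  [A0 p [R [R [R d [R [R g] d]] d] d]]
  [A0 p [R [R [R [R d [R g]] d] d] d]]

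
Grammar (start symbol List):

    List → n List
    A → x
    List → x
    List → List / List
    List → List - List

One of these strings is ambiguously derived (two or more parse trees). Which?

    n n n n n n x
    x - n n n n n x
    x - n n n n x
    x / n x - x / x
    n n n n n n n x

x / n x - x / x

n n n n n n x: 1 tree
x - n n n n n x: 1 tree
x - n n n n x: 1 tree
x / n x - x / x: 9 trees
n n n n n n n x: 1 tree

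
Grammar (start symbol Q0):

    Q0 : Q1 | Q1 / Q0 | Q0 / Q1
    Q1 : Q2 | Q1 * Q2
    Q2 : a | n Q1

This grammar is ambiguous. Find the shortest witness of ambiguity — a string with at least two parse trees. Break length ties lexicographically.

length 1: no string has ≥2 trees
length 2: no string has ≥2 trees
length 3: a / a has 2 parse trees

Two derivations of a / a:
  Q0 ⇒ Q1 / Q0 ⇒ Q2 / Q0 ⇒ a / Q0 ⇒ a / Q1 ⇒ a / Q2 ⇒ a / a
  Q0 ⇒ Q0 / Q1 ⇒ Q1 / Q1 ⇒ Q2 / Q1 ⇒ a / Q1 ⇒ a / Q2 ⇒ a / a

a / a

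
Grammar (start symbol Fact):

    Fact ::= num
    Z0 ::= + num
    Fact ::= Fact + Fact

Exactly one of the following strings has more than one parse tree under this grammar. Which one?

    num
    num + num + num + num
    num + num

num + num + num + num

num: 1 tree
num + num + num + num: 5 trees
num + num: 1 tree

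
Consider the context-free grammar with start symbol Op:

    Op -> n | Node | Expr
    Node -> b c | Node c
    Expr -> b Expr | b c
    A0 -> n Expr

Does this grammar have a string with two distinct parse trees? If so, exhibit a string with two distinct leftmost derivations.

Ambiguous

Witness: b c

Derivation 1: Op ⇒ Node ⇒ b c
Derivation 2: Op ⇒ Expr ⇒ b c

Two distinct leftmost derivations for the same string.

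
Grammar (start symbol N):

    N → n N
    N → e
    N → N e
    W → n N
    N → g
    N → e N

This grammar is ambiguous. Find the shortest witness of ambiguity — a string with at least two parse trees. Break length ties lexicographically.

e e

length 1: no string has ≥2 trees
length 2: e e has 2 parse trees

Two derivations of e e:
  N ⇒ N e ⇒ e e
  N ⇒ e N ⇒ e e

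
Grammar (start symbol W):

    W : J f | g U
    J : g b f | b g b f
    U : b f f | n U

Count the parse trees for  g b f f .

2

Parse trees for g b f f:
  [W [J g b f] f]
  [W g [U b f f]]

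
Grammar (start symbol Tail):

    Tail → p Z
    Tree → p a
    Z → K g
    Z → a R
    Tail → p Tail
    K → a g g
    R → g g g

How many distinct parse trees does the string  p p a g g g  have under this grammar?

Parse trees for p p a g g g:
  [Tail p [Tail p [Z [K a g g] g]]]
  [Tail p [Tail p [Z a [R g g g]]]]

2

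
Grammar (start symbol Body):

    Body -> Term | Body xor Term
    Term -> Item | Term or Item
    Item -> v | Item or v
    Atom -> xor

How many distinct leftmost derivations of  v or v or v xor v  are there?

Parse trees for v or v or v xor v:
  [Body [Body [Term [Item [Item [Item v] or v] or v]]] xor [Term [Item v]]]
  [Body [Body [Term [Term [Item v]] or [Item [Item v] or v]]] xor [Term [Item v]]]
  [Body [Body [Term [Term [Item [Item v] or v]] or [Item v]]] xor [Term [Item v]]]
  [Body [Body [Term [Term [Term [Item v]] or [Item v]] or [Item v]]] xor [Term [Item v]]]

4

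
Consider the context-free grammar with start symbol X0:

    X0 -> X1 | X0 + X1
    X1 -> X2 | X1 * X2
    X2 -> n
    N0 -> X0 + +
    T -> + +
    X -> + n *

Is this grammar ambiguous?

(N0, T, X are unreachable from X0, so their rules don't affect L(X0).) This is a standard precedence ladder (X0 over X1 over X2), with each level left-recursive on its own operator ('+' at X0, '*' at X1). That structure is LR(1), hence unambiguous.

Unambiguous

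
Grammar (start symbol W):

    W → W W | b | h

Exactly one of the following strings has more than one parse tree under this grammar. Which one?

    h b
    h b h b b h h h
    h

h b: 1 tree
h b h b b h h h: 429 trees
h: 1 tree

h b h b b h h h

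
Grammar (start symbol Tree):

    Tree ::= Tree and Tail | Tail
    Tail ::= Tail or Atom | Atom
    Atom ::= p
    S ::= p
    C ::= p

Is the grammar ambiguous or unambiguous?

Only Tree, Tail, Atom are reachable from Tree; ignoring the rest: The grammar is stratified — Tree handles 'and' (left-recursive), Tail handles 'or', Atom atoms. Each operator has a fixed associativity and precedence level, so every string has one parse.

Unambiguous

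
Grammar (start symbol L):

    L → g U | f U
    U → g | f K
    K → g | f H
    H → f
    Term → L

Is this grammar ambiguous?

(Term is unreachable from L, so its rules don't affect L(L).) Each reachable nonterminal has at most one production per leading terminal, and all productions are right-linear; the derivation is determined token-by-token.

Unambiguous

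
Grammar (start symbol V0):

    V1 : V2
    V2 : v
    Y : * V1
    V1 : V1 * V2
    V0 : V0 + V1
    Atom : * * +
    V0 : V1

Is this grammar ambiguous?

(Atom, Y are unreachable from V0, so their rules don't affect L(V0).) The grammar is stratified — V0 handles '+' (left-recursive), V1 handles '*', V2 atoms. Each operator has a fixed associativity and precedence level, so every string has one parse.

Unambiguous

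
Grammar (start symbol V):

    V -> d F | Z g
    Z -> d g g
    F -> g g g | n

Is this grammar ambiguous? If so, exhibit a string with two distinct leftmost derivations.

Ambiguous

Witness: d g g g

Derivation 1: V ⇒ d F ⇒ d g g g
Derivation 2: V ⇒ Z g ⇒ d g g g

Two distinct leftmost derivations for the same string.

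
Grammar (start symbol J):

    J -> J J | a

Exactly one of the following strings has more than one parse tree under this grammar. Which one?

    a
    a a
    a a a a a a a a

a: 1 tree
a a: 1 tree
a a a a a a a a: 429 trees

a a a a a a a a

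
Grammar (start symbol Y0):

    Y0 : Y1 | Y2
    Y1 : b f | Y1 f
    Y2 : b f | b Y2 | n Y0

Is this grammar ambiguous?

Witness: b f

Derivation 1: Y0 ⇒ Y1 ⇒ b f
Derivation 2: Y0 ⇒ Y2 ⇒ b f

Two distinct leftmost derivations for the same string.

Ambiguous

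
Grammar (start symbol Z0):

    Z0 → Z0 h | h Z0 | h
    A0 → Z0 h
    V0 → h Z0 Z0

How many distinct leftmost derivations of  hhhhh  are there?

16

Parse trees for hhhhh (showing first 6 of 16):
  [Z0 [Z0 [Z0 [Z0 [Z0 h] h] h] h] h]
  [Z0 [Z0 [Z0 [Z0 h [Z0 h]] h] h] h]
  [Z0 [Z0 [Z0 h [Z0 [Z0 h] h]] h] h]
  [Z0 [Z0 [Z0 h [Z0 h [Z0 h]]] h] h]
  [Z0 [Z0 h [Z0 [Z0 [Z0 h] h] h]] h]
  [Z0 [Z0 h [Z0 [Z0 h [Z0 h]] h]] h]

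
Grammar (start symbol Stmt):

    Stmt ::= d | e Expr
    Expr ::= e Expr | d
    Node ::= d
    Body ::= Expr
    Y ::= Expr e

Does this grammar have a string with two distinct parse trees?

Only Stmt, Expr are reachable from Stmt; ignoring the rest: Each reachable nonterminal has at most one production per leading terminal, and all productions are right-linear; the derivation is determined token-by-token.

Unambiguous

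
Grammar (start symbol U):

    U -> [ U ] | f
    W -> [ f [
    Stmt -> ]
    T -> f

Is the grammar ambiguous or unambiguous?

(W, Stmt, T are unreachable from U, so their rules don't affect L(U).) L(U) is { openⁿ atom closeⁿ : n ≥ 0 }. The bracket depth fixes n, and the derivation is forced at every step.

Unambiguous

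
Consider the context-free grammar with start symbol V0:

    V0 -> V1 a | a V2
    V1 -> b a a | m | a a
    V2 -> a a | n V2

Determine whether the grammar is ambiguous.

Ambiguous

Witness: a a a

Derivation 1: V0 ⇒ V1 a ⇒ a a a
Derivation 2: V0 ⇒ a V2 ⇒ a a a

Two distinct leftmost derivations for the same string.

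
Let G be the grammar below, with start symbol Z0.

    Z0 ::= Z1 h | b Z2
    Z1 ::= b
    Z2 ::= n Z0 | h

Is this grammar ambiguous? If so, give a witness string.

Witness: b h

Derivation 1: Z0 ⇒ Z1 h ⇒ b h
Derivation 2: Z0 ⇒ b Z2 ⇒ b h

Two distinct leftmost derivations for the same string.

Ambiguous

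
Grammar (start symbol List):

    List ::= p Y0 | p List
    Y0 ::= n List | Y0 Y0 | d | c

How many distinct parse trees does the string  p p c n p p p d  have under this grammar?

Parse trees for p p c n p p p d:
  [List p [List p [Y0 [Y0 c] [Y0 n [List p [List p [List p [Y0 d]]]]]]]]

1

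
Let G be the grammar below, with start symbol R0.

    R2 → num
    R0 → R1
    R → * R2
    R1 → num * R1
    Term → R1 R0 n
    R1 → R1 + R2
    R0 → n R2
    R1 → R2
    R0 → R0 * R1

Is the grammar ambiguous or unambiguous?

Ambiguous

Witness: num * num

Derivation 1: R0 ⇒ R1 ⇒ num * R1 ⇒ num * R2 ⇒ num * num
Derivation 2: R0 ⇒ R0 * R1 ⇒ R1 * R1 ⇒ R2 * R1 ⇒ num * R1 ⇒ num * R2 ⇒ num * num

Two distinct leftmost derivations for the same string.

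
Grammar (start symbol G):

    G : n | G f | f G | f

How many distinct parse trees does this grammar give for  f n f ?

Parse trees for f n f:
  [G [G f [G n]] f]
  [G f [G [G n] f]]

2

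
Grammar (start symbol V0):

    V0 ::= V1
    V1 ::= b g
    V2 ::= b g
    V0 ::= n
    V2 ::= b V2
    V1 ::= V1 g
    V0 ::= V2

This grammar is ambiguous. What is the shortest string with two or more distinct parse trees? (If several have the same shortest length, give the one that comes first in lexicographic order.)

length 1: no string has ≥2 trees
length 2: b g has 2 parse trees

Two derivations of b g:
  V0 ⇒ V1 ⇒ b g
  V0 ⇒ V2 ⇒ b g

b g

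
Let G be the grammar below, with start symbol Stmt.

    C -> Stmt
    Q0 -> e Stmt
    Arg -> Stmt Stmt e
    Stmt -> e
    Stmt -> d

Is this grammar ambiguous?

Unambiguous

Only Stmt is reachable from Stmt; ignoring the rest: The reachable rules are right-linear with at most one rule per (nonterminal, next-terminal) pair. Each input token forces the next rule, so parsing is deterministic.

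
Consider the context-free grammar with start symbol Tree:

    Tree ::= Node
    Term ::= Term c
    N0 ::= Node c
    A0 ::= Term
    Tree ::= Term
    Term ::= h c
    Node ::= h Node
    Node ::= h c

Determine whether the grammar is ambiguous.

Ambiguous

Witness: h c

Derivation 1: Tree ⇒ Node ⇒ h c
Derivation 2: Tree ⇒ Term ⇒ h c

Two distinct leftmost derivations for the same string.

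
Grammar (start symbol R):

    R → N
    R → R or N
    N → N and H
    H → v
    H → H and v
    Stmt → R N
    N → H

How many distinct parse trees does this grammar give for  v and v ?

2

Parse trees for v and v:
  [R [N [N [H v]] and [H v]]]
  [R [N [H [H v] and v]]]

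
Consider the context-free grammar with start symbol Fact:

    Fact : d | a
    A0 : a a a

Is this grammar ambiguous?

Only Fact is reachable from Fact; ignoring the rest: Restricted to the reachable nonterminals, every rule has the form A → t or A → t B, and no two rules for the same A share a first terminal. The grammar encodes a DFA — one run per string.

Unambiguous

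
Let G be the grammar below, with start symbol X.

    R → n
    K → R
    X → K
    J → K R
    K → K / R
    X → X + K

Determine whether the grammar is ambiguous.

Only X, K, R are reachable from X; ignoring the rest: The grammar is stratified — X handles '+' (left-recursive), K handles '/', R atoms. Each operator has a fixed associativity and precedence level, so every string has one parse.

Unambiguous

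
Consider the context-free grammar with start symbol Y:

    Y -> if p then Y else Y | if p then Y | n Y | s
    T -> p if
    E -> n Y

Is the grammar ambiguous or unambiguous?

Ambiguous

Witness: if p then if p then s else s

Derivation 1: Y ⇒ if p then Y else Y ⇒ if p then if p then Y else Y ⇒ if p then if p then s else Y ⇒ if p then if p then s else s
Derivation 2: Y ⇒ if p then Y ⇒ if p then if p then Y else Y ⇒ if p then if p then s else Y ⇒ if p then if p then s else s

Two distinct leftmost derivations for the same string.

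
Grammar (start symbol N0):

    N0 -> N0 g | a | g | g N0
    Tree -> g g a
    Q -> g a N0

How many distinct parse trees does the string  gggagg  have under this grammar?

10

Parse trees for gggagg (showing first 6 of 10):
  [N0 [N0 [N0 g [N0 g [N0 g [N0 a]]]] g] g]
  [N0 [N0 g [N0 [N0 g [N0 g [N0 a]]] g]] g]
  [N0 [N0 g [N0 g [N0 [N0 g [N0 a]] g]]] g]
  [N0 [N0 g [N0 g [N0 g [N0 [N0 a] g]]]] g]
  [N0 g [N0 [N0 [N0 g [N0 g [N0 a]]] g] g]]
  [N0 g [N0 [N0 g [N0 [N0 g [N0 a]] g]] g]]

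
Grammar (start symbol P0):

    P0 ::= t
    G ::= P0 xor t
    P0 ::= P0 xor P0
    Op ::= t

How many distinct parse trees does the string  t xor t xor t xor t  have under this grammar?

Parse trees for t xor t xor t xor t:
  [P0 [P0 t] xor [P0 [P0 t] xor [P0 [P0 t] xor [P0 t]]]]
  [P0 [P0 t] xor [P0 [P0 [P0 t] xor [P0 t]] xor [P0 t]]]
  [P0 [P0 [P0 t] xor [P0 t]] xor [P0 [P0 t] xor [P0 t]]]
  [P0 [P0 [P0 t] xor [P0 [P0 t] xor [P0 t]]] xor [P0 t]]
  [P0 [P0 [P0 [P0 t] xor [P0 t]] xor [P0 t]] xor [P0 t]]

5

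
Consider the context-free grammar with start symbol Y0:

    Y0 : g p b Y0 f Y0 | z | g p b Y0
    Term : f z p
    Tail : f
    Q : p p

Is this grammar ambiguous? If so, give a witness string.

Witness: g p b g p b z f z

Derivation 1: Y0 ⇒ g p b Y0 f Y0 ⇒ g p b g p b Y0 f Y0 ⇒ g p b g p b z f Y0 ⇒ g p b g p b z f z
Derivation 2: Y0 ⇒ g p b Y0 ⇒ g p b g p b Y0 f Y0 ⇒ g p b g p b z f Y0 ⇒ g p b g p b z f z

Two distinct leftmost derivations for the same string.

Ambiguous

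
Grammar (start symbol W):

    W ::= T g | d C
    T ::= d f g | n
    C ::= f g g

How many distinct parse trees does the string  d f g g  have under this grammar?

2

Parse trees for d f g g:
  [W [T d f g] g]
  [W d [C f g g]]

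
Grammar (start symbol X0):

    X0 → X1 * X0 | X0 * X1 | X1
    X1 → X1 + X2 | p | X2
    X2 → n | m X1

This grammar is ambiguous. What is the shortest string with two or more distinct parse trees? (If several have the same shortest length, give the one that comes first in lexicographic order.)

n * n

length 1: no string has ≥2 trees
length 2: no string has ≥2 trees
length 3: n * n has 2 parse trees

Two derivations of n * n:
  X0 ⇒ X1 * X0 ⇒ X2 * X0 ⇒ n * X0 ⇒ n * X1 ⇒ n * X2 ⇒ n * n
  X0 ⇒ X0 * X1 ⇒ X1 * X1 ⇒ X2 * X1 ⇒ n * X1 ⇒ n * X2 ⇒ n * n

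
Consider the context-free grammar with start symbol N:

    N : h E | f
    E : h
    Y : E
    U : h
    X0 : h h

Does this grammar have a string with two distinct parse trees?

Unambiguous

Only N, E are reachable from N; ignoring the rest: Each reachable nonterminal has at most one production per leading terminal, and all productions are right-linear; the derivation is determined token-by-token.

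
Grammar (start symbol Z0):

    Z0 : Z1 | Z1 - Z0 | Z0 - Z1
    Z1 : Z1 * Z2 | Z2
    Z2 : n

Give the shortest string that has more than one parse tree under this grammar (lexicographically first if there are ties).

n - n

length 1: no string has ≥2 trees
length 3: n - n has 2 parse trees

Two derivations of n - n:
  Z0 ⇒ Z1 - Z0 ⇒ Z2 - Z0 ⇒ n - Z0 ⇒ n - Z1 ⇒ n - Z2 ⇒ n - n
  Z0 ⇒ Z0 - Z1 ⇒ Z1 - Z1 ⇒ Z2 - Z1 ⇒ n - Z1 ⇒ n - Z2 ⇒ n - n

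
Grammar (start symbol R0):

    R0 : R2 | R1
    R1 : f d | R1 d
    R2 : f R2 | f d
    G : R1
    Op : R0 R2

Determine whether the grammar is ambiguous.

Ambiguous

Witness: f d

Derivation 1: R0 ⇒ R2 ⇒ f d
Derivation 2: R0 ⇒ R1 ⇒ f d

Two distinct leftmost derivations for the same string.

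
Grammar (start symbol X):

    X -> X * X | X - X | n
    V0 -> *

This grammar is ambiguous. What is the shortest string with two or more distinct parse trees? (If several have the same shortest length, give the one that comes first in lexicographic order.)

n * n * n

length 1: no string has ≥2 trees
length 3: no string has ≥2 trees
length 5: n * n * n has 2 parse trees

Two derivations of n * n * n:
  X ⇒ X * X ⇒ X * X * X ⇒ n * X * X ⇒ n * n * X ⇒ n * n * n
  X ⇒ X * X ⇒ n * X ⇒ n * X * X ⇒ n * n * X ⇒ n * n * n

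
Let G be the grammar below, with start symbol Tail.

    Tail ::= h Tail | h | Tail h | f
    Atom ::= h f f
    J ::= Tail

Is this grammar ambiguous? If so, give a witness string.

Witness: h h

Derivation 1: Tail ⇒ h Tail ⇒ h h
Derivation 2: Tail ⇒ Tail h ⇒ h h

Two distinct leftmost derivations for the same string.

Ambiguous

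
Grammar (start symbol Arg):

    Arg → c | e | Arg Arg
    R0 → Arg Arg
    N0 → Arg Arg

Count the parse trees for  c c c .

2

Parse trees for c c c:
  [Arg [Arg c] [Arg [Arg c] [Arg c]]]
  [Arg [Arg [Arg c] [Arg c]] [Arg c]]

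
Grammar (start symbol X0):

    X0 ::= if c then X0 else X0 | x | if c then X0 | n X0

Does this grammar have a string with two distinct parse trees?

Witness: if c then if c then x else x

Derivation 1: X0 ⇒ if c then X0 else X0 ⇒ if c then if c then X0 else X0 ⇒ if c then if c then x else X0 ⇒ if c then if c then x else x
Derivation 2: X0 ⇒ if c then X0 ⇒ if c then if c then X0 else X0 ⇒ if c then if c then x else X0 ⇒ if c then if c then x else x

Two distinct leftmost derivations for the same string.

Ambiguous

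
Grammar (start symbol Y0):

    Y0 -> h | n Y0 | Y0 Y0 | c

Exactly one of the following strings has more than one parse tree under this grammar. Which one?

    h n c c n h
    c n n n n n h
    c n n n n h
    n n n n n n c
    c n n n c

h n c c n h

h n c c n h: 9 trees
c n n n n n h: 1 tree
c n n n n h: 1 tree
n n n n n n c: 1 tree
c n n n c: 1 tree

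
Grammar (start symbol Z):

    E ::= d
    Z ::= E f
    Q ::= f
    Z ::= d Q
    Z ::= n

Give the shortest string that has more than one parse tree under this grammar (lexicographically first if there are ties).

d f

length 1: no string has ≥2 trees
length 2: d f has 2 parse trees

Two derivations of d f:
  Z ⇒ E f ⇒ d f
  Z ⇒ d Q ⇒ d f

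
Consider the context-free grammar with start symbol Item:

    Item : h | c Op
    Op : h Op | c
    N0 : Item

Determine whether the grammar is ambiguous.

Only Item, Op are reachable from Item; ignoring the rest: The reachable rules are right-linear with at most one rule per (nonterminal, next-terminal) pair. Each input token forces the next rule, so parsing is deterministic.

Unambiguous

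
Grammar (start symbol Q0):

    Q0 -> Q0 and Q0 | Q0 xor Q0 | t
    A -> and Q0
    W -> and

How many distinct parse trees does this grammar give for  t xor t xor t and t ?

Parse trees for t xor t xor t and t:
  [Q0 [Q0 [Q0 t] xor [Q0 [Q0 t] xor [Q0 t]]] and [Q0 t]]
  [Q0 [Q0 [Q0 [Q0 t] xor [Q0 t]] xor [Q0 t]] and [Q0 t]]
  [Q0 [Q0 t] xor [Q0 [Q0 [Q0 t] xor [Q0 t]] and [Q0 t]]]
  [Q0 [Q0 t] xor [Q0 [Q0 t] xor [Q0 [Q0 t] and [Q0 t]]]]
  [Q0 [Q0 [Q0 t] xor [Q0 t]] xor [Q0 [Q0 t] and [Q0 t]]]

5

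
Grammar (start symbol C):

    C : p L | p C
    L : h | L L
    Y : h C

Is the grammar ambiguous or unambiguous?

Witness: p h h h

Derivation 1: C ⇒ p L ⇒ p L L ⇒ p h L ⇒ p h L L ⇒ p h h L ⇒ p h h h
Derivation 2: C ⇒ p L ⇒ p L L ⇒ p L L L ⇒ p h L L ⇒ p h h L ⇒ p h h h

Two distinct leftmost derivations for the same string.

Ambiguous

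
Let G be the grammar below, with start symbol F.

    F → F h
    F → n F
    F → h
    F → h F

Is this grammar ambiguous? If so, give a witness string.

Ambiguous

Witness: h h

Derivation 1: F ⇒ F h ⇒ h h
Derivation 2: F ⇒ h F ⇒ h h

Two distinct leftmost derivations for the same string.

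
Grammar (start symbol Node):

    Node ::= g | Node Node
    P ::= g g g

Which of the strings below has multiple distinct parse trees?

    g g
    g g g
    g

g g: 1 tree
g g g: 2 trees
g: 1 tree

g g g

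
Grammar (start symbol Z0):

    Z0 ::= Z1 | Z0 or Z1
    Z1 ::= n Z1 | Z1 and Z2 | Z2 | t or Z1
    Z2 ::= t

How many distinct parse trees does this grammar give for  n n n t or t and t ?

6

Parse trees for n n n t or t and t:
  [Z0 [Z1 n [Z1 n [Z1 n [Z1 [Z1 t or [Z1 [Z2 t]]] and [Z2 t]]]]]]
  [Z0 [Z1 n [Z1 n [Z1 n [Z1 t or [Z1 [Z1 [Z2 t]] and [Z2 t]]]]]]]
  [Z0 [Z1 n [Z1 n [Z1 [Z1 n [Z1 t or [Z1 [Z2 t]]]] and [Z2 t]]]]]
  [Z0 [Z1 n [Z1 [Z1 n [Z1 n [Z1 t or [Z1 [Z2 t]]]]] and [Z2 t]]]]
  [Z0 [Z1 [Z1 n [Z1 n [Z1 n [Z1 t or [Z1 [Z2 t]]]]]] and [Z2 t]]]
  [Z0 [Z0 [Z1 n [Z1 n [Z1 n [Z1 [Z2 t]]]]]] or [Z1 [Z1 [Z2 t]] and [Z2 t]]]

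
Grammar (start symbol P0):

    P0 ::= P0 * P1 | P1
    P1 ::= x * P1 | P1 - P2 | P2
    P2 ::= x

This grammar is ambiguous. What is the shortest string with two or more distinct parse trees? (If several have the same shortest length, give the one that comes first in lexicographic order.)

length 1: no string has ≥2 trees
length 3: x * x has 2 parse trees

Two derivations of x * x:
  P0 ⇒ P0 * P1 ⇒ P1 * P1 ⇒ P2 * P1 ⇒ x * P1 ⇒ x * P2 ⇒ x * x
  P0 ⇒ P1 ⇒ x * P1 ⇒ x * P2 ⇒ x * x

x * x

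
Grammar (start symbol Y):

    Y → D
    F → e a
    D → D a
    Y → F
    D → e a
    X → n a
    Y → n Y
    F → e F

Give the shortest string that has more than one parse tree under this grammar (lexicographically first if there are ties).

e a

length 2: e a has 2 parse trees

Two derivations of e a:
  Y ⇒ D ⇒ e a
  Y ⇒ F ⇒ e a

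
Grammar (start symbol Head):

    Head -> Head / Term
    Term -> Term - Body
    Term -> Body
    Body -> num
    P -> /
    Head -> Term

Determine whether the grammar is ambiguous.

Only Head, Term, Body are reachable from Head; ignoring the rest: Head → Head / Term | Term  ;  Term → Term - Body | Body  — a left-associative chain with Body at the bottom. Each string factors uniquely by precedence.

Unambiguous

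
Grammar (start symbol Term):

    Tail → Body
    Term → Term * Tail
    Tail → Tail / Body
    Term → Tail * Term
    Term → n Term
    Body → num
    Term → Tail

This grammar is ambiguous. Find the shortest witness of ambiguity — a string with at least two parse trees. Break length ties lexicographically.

length 1: no string has ≥2 trees
length 2: no string has ≥2 trees
length 3: num * num has 2 parse trees

Two derivations of num * num:
  Term ⇒ Term * Tail ⇒ Tail * Tail ⇒ Body * Tail ⇒ num * Tail ⇒ num * Body ⇒ num * num
  Term ⇒ Tail * Term ⇒ Body * Term ⇒ num * Term ⇒ num * Tail ⇒ num * Body ⇒ num * num

num * num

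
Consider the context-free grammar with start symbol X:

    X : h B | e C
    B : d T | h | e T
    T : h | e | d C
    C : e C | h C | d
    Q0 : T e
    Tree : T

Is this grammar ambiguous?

(Q0, Tree are unreachable from X, so their rules don't affect L(X).) Each reachable nonterminal has at most one production per leading terminal, and all productions are right-linear; the derivation is determined token-by-token.

Unambiguous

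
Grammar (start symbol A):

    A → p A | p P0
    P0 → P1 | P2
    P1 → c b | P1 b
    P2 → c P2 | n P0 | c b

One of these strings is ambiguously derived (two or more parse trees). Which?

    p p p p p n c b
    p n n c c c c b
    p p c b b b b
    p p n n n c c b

p p p p p n c b

p p p p p n c b: 2 trees
p n n c c c c b: 1 tree
p p c b b b b: 1 tree
p p n n n c c b: 1 tree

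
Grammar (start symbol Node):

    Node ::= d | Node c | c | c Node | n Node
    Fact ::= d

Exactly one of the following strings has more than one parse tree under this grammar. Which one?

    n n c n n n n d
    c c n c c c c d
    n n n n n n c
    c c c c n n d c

n n c n n n n d: 1 tree
c c n c c c c d: 1 tree
n n n n n n c: 1 tree
c c c c n n d c: 7 trees

c c c c n n d c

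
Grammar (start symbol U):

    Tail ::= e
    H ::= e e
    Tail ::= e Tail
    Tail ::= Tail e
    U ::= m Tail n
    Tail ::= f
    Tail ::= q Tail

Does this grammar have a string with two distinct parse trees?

Ambiguous

Witness: m e e n

Derivation 1: U ⇒ m Tail n ⇒ m e Tail n ⇒ m e e n
Derivation 2: U ⇒ m Tail n ⇒ m Tail e n ⇒ m e e n

Two distinct leftmost derivations for the same string.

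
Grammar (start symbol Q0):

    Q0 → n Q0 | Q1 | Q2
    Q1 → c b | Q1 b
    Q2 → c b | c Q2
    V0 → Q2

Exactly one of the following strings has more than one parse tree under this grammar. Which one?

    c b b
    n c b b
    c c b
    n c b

n c b

c b b: 1 tree
n c b b: 1 tree
c c b: 1 tree
n c b: 2 trees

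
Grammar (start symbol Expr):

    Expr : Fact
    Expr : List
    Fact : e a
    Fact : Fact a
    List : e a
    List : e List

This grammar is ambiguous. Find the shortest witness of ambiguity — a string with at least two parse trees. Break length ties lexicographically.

e a

length 2: e a has 2 parse trees

Two derivations of e a:
  Expr ⇒ Fact ⇒ e a
  Expr ⇒ List ⇒ e a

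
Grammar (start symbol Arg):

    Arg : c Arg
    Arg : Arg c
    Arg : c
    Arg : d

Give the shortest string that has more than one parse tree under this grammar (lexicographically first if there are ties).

c c

length 1: no string has ≥2 trees
length 2: c c has 2 parse trees

Two derivations of c c:
  Arg ⇒ c Arg ⇒ c c
  Arg ⇒ Arg c ⇒ c c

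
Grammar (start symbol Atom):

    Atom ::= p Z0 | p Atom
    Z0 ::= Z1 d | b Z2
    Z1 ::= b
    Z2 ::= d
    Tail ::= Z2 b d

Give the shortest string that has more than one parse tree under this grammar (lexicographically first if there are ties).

p b d

length 3: p b d has 2 parse trees

Two derivations of p b d:
  Atom ⇒ p Z0 ⇒ p Z1 d ⇒ p b d
  Atom ⇒ p Z0 ⇒ p b Z2 ⇒ p b d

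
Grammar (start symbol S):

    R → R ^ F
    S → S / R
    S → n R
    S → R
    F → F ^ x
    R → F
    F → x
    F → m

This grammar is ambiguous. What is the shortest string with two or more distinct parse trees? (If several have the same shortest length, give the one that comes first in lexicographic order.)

length 1: no string has ≥2 trees
length 2: no string has ≥2 trees
length 3: m ^ x has 2 parse trees

Two derivations of m ^ x:
  S ⇒ R ⇒ R ^ F ⇒ F ^ F ⇒ m ^ F ⇒ m ^ x
  S ⇒ R ⇒ F ⇒ F ^ x ⇒ m ^ x

m ^ x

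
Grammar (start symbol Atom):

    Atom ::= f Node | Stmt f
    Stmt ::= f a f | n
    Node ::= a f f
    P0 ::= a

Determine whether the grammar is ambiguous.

Witness: f a f f

Derivation 1: Atom ⇒ f Node ⇒ f a f f
Derivation 2: Atom ⇒ Stmt f ⇒ f a f f

Two distinct leftmost derivations for the same string.

Ambiguous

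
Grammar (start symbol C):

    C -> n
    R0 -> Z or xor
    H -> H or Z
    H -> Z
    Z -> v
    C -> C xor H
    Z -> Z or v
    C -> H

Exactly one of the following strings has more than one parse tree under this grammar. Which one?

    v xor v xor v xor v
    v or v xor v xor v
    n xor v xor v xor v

v xor v xor v xor v: 1 tree
v or v xor v xor v: 2 trees
n xor v xor v xor v: 1 tree

v or v xor v xor v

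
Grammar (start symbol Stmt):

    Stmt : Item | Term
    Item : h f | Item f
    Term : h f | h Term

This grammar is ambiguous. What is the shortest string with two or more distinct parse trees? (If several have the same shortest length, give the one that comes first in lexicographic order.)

length 2: h f has 2 parse trees

Two derivations of h f:
  Stmt ⇒ Item ⇒ h f
  Stmt ⇒ Term ⇒ h f

h f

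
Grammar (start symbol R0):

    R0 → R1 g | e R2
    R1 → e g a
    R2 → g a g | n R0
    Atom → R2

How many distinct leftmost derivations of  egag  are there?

2

Parse trees for egag:
  [R0 [R1 e g a] g]
  [R0 e [R2 g a g]]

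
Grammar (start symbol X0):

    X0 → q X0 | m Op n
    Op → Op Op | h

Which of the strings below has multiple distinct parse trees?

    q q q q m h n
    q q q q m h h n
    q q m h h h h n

q q q q m h n: 1 tree
q q q q m h h n: 1 tree
q q m h h h h n: 5 trees

q q m h h h h n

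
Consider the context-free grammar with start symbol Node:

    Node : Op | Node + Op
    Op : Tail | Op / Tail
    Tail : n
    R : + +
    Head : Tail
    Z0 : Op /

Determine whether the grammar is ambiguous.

Only Node, Op, Tail are reachable from Node; ignoring the rest: The grammar is stratified — Node handles '+' (left-recursive), Op handles '/', Tail atoms. Each operator has a fixed associativity and precedence level, so every string has one parse.

Unambiguous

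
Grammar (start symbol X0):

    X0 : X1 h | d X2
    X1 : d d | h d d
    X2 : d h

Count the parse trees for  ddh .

2

Parse trees for ddh:
  [X0 [X1 d d] h]
  [X0 d [X2 d h]]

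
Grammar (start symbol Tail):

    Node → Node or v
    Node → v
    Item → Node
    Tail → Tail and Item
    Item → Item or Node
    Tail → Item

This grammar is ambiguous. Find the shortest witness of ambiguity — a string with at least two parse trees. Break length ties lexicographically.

v or v

length 1: no string has ≥2 trees
length 3: v or v has 2 parse trees

Two derivations of v or v:
  Tail ⇒ Item ⇒ Node ⇒ Node or v ⇒ v or v
  Tail ⇒ Item ⇒ Item or Node ⇒ Node or Node ⇒ v or Node ⇒ v or v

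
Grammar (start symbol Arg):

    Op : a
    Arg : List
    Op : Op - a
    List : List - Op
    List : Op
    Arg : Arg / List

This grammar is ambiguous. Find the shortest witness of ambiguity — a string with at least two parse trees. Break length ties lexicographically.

length 1: no string has ≥2 trees
length 3: a - a has 2 parse trees

Two derivations of a - a:
  Arg ⇒ List ⇒ List - Op ⇒ Op - Op ⇒ a - Op ⇒ a - a
  Arg ⇒ List ⇒ Op ⇒ Op - a ⇒ a - a

a - a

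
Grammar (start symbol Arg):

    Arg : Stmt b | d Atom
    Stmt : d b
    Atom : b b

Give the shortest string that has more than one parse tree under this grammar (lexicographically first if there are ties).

length 3: d b b has 2 parse trees

Two derivations of d b b:
  Arg ⇒ Stmt b ⇒ d b b
  Arg ⇒ d Atom ⇒ d b b

d b b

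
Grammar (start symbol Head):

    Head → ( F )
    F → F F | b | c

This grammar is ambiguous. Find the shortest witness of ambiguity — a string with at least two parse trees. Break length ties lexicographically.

( b b b )

length 3: no string has ≥2 trees
length 4: no string has ≥2 trees
length 5: ( b b b ) has 2 parse trees

Two derivations of ( b b b ):
  Head ⇒ ( F ) ⇒ ( F F ) ⇒ ( F F F ) ⇒ ( b F F ) ⇒ ( b b F ) ⇒ ( b b b )
  Head ⇒ ( F ) ⇒ ( F F ) ⇒ ( b F ) ⇒ ( b F F ) ⇒ ( b b F ) ⇒ ( b b b )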